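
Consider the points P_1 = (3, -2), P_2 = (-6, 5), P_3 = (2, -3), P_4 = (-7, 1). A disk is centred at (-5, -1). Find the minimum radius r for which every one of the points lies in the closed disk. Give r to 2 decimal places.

The required radius is the distance from (-5, -1) to the farthest point.
Squared distances: 65, 37, 53, 8.
Maximum is 65, attained at P_1.
r = √65 ≈ 8.06.

8.06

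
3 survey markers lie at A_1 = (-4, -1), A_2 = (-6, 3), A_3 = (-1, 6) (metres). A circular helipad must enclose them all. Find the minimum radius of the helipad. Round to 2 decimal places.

3.81

Side lengths²: A_1A_2² = 20, A_1A_3² = 58, A_2A_3² = 34.
Since A_1A_3² = 58 ≥ 34 + 20 = 54, the angle opposite A_1A_3 is not acute, so the smallest enclosing circle has A_1A_3 as diameter.
Centre = midpoint of A_1A_3 = (-2.5, 2.5), r² = 58/4 = 14.5.
r = √(14.5) ≈ 3.81.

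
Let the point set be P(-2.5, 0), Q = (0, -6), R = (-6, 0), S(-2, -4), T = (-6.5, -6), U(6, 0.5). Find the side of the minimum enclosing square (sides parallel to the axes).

The bounding box has width 12.5 and height 6.5.
An axis-aligned square enclosing the set must have side ≥ max(width, height).
So the minimum side is max(12.5, 6.5) = 12.5.

12.5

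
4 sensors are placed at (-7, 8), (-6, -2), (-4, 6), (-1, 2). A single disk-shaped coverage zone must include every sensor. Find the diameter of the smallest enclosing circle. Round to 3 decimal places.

10.112

The minimum enclosing circle is determined by three boundary points: (-7, 8), (-6, -2), (-1, 2).
Their circumcentre is (-107/18, 55/18) with r² = 4141/162.
The farthest remaining point (-4, 6) is at distance² 2017/162 ≤ 4141/162.
Diameter = 2r = 2√(4141/162) ≈ 10.112.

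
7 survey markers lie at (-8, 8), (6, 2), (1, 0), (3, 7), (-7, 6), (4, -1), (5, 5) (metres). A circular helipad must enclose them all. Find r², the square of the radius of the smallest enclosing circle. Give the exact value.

9425/162

A smallest enclosing disk is always determined by at most three of the input points on its boundary.
The minimum enclosing circle is determined by three boundary points: (-8, 8), (6, 2), (4, -1).
Their circumcentre is (-7/6, 83/18) with r² = 9425/162.
The farthest remaining point (5, 5) is at distance² 6185/162 ≤ 9425/162.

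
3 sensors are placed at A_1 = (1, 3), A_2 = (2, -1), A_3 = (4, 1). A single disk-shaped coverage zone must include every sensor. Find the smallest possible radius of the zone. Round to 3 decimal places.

Side lengths²: A_1A_2² = 17, A_1A_3² = 13, A_2A_3² = 8.
Since A_1A_2² = 17 < 13 + 8 = 21, the triangle is acute, so the smallest enclosing circle is the circumcircle.
Circumcentre = (1.9, 1.1), r² = 4.42.
r = √(4.42) ≈ 2.102.

2.102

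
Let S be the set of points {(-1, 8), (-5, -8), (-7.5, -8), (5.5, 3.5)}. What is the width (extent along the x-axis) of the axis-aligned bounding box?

13

max x = 5.5, min x = -7.5, so width = 13.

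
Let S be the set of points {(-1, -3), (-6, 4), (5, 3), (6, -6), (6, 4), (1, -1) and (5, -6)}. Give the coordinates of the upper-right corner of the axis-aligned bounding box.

x-range [-6, 6], y-range [-6, 4].
The upper-right corner is (6, 4).

(6, 4)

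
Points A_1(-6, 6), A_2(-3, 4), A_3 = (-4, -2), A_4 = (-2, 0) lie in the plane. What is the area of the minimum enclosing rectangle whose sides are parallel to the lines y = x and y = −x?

In coordinates u = x + y, v = x − y the rectangle is axis-aligned; the map (x,y)→(u,v) scales areas by 2.
u-values: 0, 1, -6, -2; range = 1 − (-6) = 7.
v-values: -12, -7, -2, -2; range = -2 − (-12) = 10.
Area = (7 × 10) / 2 = 35.

35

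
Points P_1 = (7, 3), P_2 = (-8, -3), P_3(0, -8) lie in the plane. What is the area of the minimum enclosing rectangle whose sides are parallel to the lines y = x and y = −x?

In coordinates u = x + y, v = x − y the rectangle is axis-aligned; the map (x,y)→(u,v) scales areas by 2.
u-values: 10, -11, -8; range = 10 − (-11) = 21.
v-values: 4, -5, 8; range = 8 − (-5) = 13.
Area = (21 × 13) / 2 = 136.5.

136.5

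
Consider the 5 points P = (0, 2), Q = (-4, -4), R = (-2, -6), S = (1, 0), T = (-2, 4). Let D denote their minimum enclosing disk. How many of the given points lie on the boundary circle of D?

2

By Welzl's lemma the MEC is supported by two points (diametrically opposite) or three points (on a circumcircle).
The farthest pair is R–T with squared distance 100. The circle on this segment as diameter has centre (-2, -1) and r² = 100/4 = 25.
Check P: distance² to centre = 13 ≤ 25, so it lies inside.
All remaining points lie in this disk, and no smaller disk contains both endpoints, so this is the minimum enclosing circle.
The points at distance exactly r from the centre are R, T — 2 points.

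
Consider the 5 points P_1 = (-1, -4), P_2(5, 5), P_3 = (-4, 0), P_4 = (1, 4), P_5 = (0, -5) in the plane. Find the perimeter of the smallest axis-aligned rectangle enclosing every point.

38

Width = max x − min x = 5 − (-4) = 9.
Height = max y − min y = 5 − (-5) = 10.
Perimeter = 2(9 + 10) = 38.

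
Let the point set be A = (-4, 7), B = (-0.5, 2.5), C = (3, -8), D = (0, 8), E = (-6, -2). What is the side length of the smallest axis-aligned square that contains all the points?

16

The bounding box has width 9 and height 16.
An axis-aligned square enclosing the set must have side ≥ max(width, height).
So the minimum side is max(9, 16) = 16.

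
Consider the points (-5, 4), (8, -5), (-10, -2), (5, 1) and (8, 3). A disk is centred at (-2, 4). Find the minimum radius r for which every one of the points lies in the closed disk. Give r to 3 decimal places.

The required radius is the distance from (-2, 4) to the farthest point.
Squared distances: 9, 181, 100, 58, 101.
Maximum is 181, attained at (8, -5).
r = √181 ≈ 13.454.

13.454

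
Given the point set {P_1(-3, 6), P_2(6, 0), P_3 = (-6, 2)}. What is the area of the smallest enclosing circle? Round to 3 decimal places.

Side lengths²: P_1P_2² = 117, P_1P_3² = 25, P_2P_3² = 148.
Since P_2P_3² = 148 ≥ 117 + 25 = 142, the angle opposite P_2P_3 is not acute, so the smallest enclosing circle has P_2P_3 as diameter.
Centre = midpoint of P_2P_3 = (0, 1), r² = 148/4 = 37.
Area = π·r² = π·37 ≈ 116.239.

116.239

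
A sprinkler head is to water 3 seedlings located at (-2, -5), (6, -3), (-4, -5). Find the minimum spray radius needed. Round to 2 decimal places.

5.10

Call the three points A, B, C in the order given.
Side lengths²: AB² = 68, AC² = 4, BC² = 104.
Since BC² = 104 ≥ 68 + 4 = 72, the angle opposite BC is not acute, so the smallest enclosing circle has BC as diameter.
Centre = midpoint of BC = (1, -4), r² = 104/4 = 26.
r = √26 ≈ 5.10.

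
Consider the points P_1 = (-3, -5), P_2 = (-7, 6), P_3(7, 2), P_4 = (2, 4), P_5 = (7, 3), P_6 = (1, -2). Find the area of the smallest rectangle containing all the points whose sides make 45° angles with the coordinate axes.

162

In coordinates u = x + y, v = x − y the rectangle is axis-aligned; the map (x,y)→(u,v) scales areas by 2.
u-values: -8, -1, 9, 6, 10, -1; range = 10 − (-8) = 18.
v-values: 2, -13, 5, -2, 4, 3; range = 5 − (-13) = 18.
Area = (18 × 18) / 2 = 162.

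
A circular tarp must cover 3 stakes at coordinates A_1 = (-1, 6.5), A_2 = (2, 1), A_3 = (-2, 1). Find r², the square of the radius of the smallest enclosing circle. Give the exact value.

19625/1936

Side lengths²: A_1A_2² = 39.25, A_1A_3² = 31.25, A_2A_3² = 16.
Since A_1A_2² = 39.25 < 31.25 + 16 = 47.25, the triangle is acute, so the smallest enclosing circle is the circumcircle.
Circumcentre = (0, 153/44), r² = 19625/1936.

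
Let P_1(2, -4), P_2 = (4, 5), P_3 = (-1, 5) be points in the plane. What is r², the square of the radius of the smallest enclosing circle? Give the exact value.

Side lengths²: P_1P_2² = 85, P_1P_3² = 90, P_2P_3² = 25.
Since P_1P_3² = 90 < 85 + 25 = 110, the triangle is acute, so the smallest enclosing circle is the circumcircle.
Circumcentre = (1.5, 5/6), r² = 425/18.

425/18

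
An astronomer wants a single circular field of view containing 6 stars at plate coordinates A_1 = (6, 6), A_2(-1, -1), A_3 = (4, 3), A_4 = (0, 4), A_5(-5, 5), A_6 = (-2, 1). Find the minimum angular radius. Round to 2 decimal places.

A smallest enclosing disk is always determined by at most three of the input points on its boundary.
The minimum enclosing circle is determined by three boundary points: A_1, A_2, A_5.
Their circumcentre is (0.6, 4.4) with r² = 31.72.
The farthest remaining point A_6 is at distance² 18.32 ≤ 31.72.
r = √(31.72) ≈ 5.63.

5.63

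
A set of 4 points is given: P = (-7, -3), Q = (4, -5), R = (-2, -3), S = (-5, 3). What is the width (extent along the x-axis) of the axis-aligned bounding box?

max x = 4, min x = -7, so width = 11.

11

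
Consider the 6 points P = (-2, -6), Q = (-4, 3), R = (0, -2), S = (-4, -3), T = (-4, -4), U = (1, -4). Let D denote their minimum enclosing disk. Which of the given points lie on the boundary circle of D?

P, Q, U

The minimum enclosing circle is determined by three boundary points: P, Q, U.
Their circumcentre is (-177/62, -91/62) with r² = 40885/1922.
The farthest remaining point R is at distance² 16209/1922 ≤ 40885/1922.
The points at distance exactly r from the centre are P, Q, U — 3 points.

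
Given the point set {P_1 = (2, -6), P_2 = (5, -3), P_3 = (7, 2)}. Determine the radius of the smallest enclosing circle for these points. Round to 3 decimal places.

Side lengths²: P_1P_2² = 18, P_1P_3² = 89, P_2P_3² = 29.
Since P_1P_3² = 89 ≥ 29 + 18 = 47, the angle opposite P_1P_3 is not acute, so the smallest enclosing circle has P_1P_3 as diameter.
Centre = midpoint of P_1P_3 = (4.5, -2), r² = 89/4 = 22.25.
r = √(22.25) ≈ 4.717.

4.717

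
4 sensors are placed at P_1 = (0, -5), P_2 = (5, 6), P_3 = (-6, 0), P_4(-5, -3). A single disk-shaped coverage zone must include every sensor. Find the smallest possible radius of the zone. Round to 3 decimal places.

By Welzl's lemma the MEC is supported by two points (diametrically opposite) or three points (on a circumcircle).
The farthest pair is P_2–P_4 with squared distance 181. The circle on this segment as diameter has centre (0, 1.5) and r² = 181/4 = 45.25.
Check P_1: distance² to centre = 42.25 ≤ 45.25, so it lies inside.
All remaining points lie in this disk, and no smaller disk contains both endpoints, so this is the minimum enclosing circle.
r = √(45.25) ≈ 6.727.

6.727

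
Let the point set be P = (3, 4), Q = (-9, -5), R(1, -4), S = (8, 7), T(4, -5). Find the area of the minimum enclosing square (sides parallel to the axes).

289

The bounding box has width 17 and height 12.
An axis-aligned square enclosing the set must have side ≥ max(width, height).
So the minimum side is max(17, 12) = 17.
Area = 17² = 289.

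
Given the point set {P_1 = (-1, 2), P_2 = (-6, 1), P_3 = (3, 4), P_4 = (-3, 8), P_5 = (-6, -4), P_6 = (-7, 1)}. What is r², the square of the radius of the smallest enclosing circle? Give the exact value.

32045/784

The minimum enclosing circle is determined by three boundary points: P_3, P_4, P_5.
Their circumcentre is (-41/14, 45/28) with r² = 32045/784.
The farthest remaining point P_6 is at distance² 13285/784 ≤ 32045/784.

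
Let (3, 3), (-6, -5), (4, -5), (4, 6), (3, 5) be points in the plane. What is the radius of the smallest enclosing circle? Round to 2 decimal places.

7.43

A smallest enclosing disk is always determined by at most three of the input points on its boundary.
The farthest pair is (-6, -5)–(4, 6) with squared distance 221. The circle on this segment as diameter has centre (-1, 0.5) and r² = 221/4 = 55.25.
Check (3, 3): distance² to centre = 22.25 ≤ 55.25, so it lies inside.
All remaining points lie in this disk, and no smaller disk contains both endpoints, so this is the minimum enclosing circle.
r = √(55.25) ≈ 7.43.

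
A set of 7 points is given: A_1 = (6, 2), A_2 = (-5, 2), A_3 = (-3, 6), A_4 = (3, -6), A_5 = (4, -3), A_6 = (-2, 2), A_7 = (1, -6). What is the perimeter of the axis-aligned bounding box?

46

Width = max x − min x = 6 − (-5) = 11.
Height = max y − min y = 6 − (-6) = 12.
Perimeter = 2(11 + 12) = 46.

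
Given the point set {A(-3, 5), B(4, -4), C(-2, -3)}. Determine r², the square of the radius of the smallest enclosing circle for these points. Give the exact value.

32.5

Side lengths²: AB² = 130, AC² = 65, BC² = 37.
Since AB² = 130 ≥ 65 + 37 = 102, the angle opposite AB is not acute, so the smallest enclosing circle has AB as diameter.
Centre = midpoint of AB = (0.5, 0.5), r² = 130/4 = 32.5.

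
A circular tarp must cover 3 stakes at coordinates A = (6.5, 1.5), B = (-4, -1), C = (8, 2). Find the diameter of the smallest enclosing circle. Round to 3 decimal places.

12.369

Side lengths²: AB² = 116.5, AC² = 2.5, BC² = 153.
Since BC² = 153 ≥ 116.5 + 2.5 = 119, the angle opposite BC is not acute, so the smallest enclosing circle has BC as diameter.
Centre = midpoint of BC = (2, 0.5), r² = 153/4 = 38.25.
Diameter = 2r = 2√(38.25) ≈ 12.369.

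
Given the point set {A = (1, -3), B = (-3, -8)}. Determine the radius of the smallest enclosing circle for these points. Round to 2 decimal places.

The smallest circle enclosing two points has them as diameter endpoints.
Centre = midpoint = (-1, -5.5); r² = |AB|²/4 = 41/4 = 10.25.
r = √(10.25) ≈ 3.20.

3.20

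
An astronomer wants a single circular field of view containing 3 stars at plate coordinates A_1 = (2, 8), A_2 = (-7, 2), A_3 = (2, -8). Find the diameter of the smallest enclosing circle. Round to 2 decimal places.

16.17

Side lengths²: A_1A_2² = 117, A_1A_3² = 256, A_2A_3² = 181.
Since A_1A_3² = 256 < 181 + 117 = 298, the triangle is acute, so the smallest enclosing circle is the circumcircle.
Circumcentre = (5/6, 0), r² = 2353/36.
Diameter = 2r = 2√(2353/36) ≈ 16.17.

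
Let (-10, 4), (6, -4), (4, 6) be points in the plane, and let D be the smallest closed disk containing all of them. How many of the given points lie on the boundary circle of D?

2

Call the three points A, B, C in the order given.
Side lengths²: AB² = 320, AC² = 200, BC² = 104.
Since AB² = 320 ≥ 200 + 104 = 304, the angle opposite AB is not acute, so the smallest enclosing circle has AB as diameter.
Centre = midpoint of AB = (-2, 0), r² = 320/4 = 80.
The points at distance exactly r from the centre are (-10, 4), (6, -4) — 2 points.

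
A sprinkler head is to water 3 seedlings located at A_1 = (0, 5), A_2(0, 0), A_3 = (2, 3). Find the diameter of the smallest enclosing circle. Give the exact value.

Side lengths²: A_1A_2² = 25, A_1A_3² = 8, A_2A_3² = 13.
Since A_1A_2² = 25 ≥ 13 + 8 = 21, the angle opposite A_1A_2 is not acute, so the smallest enclosing circle has A_1A_2 as diameter.
Centre = midpoint of A_1A_2 = (0, 2.5), r² = 25/4 = 6.25.
Diameter = 2r = 2√(6.25) = 5.

5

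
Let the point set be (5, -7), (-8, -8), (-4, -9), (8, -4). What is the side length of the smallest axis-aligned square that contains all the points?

The bounding box has width 16 and height 5.
An axis-aligned square enclosing the set must have side ≥ max(width, height).
So the minimum side is max(16, 5) = 16.

16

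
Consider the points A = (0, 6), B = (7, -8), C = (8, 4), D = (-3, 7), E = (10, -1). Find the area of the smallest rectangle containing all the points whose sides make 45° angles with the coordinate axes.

In coordinates u = x + y, v = x − y the rectangle is axis-aligned; the map (x,y)→(u,v) scales areas by 2.
u-values: 6, -1, 12, 4, 9; range = 12 − (-1) = 13.
v-values: -6, 15, 4, -10, 11; range = 15 − (-10) = 25.
Area = (13 × 25) / 2 = 162.5.

162.5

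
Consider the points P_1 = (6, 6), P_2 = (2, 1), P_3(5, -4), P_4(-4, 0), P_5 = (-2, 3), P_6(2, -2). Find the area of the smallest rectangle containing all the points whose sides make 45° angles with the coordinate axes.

In coordinates u = x + y, v = x − y the rectangle is axis-aligned; the map (x,y)→(u,v) scales areas by 2.
u-values: 12, 3, 1, -4, 1, 0; range = 12 − (-4) = 16.
v-values: 0, 1, 9, -4, -5, 4; range = 9 − (-5) = 14.
Area = (16 × 14) / 2 = 112.

112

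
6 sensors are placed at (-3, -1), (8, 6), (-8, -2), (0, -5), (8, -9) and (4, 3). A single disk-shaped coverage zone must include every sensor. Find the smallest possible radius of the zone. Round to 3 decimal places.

9.763

The minimum enclosing circle is determined by three boundary points: (8, 6), (-8, -2), (8, -9).
Their circumcentre is (1.75, -1.5) with r² = 95.3125.
The farthest remaining point (4, 3) is at distance² 25.3125 ≤ 95.3125.
r = √(95.3125) ≈ 9.763.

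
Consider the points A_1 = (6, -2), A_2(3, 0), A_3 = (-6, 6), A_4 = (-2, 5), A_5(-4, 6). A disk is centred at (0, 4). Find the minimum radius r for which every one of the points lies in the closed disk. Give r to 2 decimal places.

8.49

The required radius is the distance from (0, 4) to the farthest point.
Squared distances: 72, 25, 40, 5, 20.
Maximum is 72, attained at A_1.
r = √72 ≈ 8.49.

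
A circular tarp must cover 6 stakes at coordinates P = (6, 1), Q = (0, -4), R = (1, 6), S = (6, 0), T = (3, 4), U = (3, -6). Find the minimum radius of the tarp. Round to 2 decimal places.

6.08

By Welzl's lemma the MEC is supported by two points (diametrically opposite) or three points (on a circumcircle).
The farthest pair is R–U with squared distance 148. The circle on this segment as diameter has centre (2, 0) and r² = 148/4 = 37.
Check P: distance² to centre = 17 ≤ 37, so it lies inside.
All remaining points lie in this disk, and no smaller disk contains both endpoints, so this is the minimum enclosing circle.
r = √37 ≈ 6.08.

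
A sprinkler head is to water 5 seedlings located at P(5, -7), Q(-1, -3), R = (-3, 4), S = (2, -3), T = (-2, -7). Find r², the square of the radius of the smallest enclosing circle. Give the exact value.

The farthest pair is P–R with squared distance 185. The circle on this segment as diameter has centre (1, -1.5) and r² = 185/4 = 46.25.
Check Q: distance² to centre = 6.25 ≤ 46.25, so it lies inside.
All remaining points lie in this disk, and no smaller disk contains both endpoints, so this is the minimum enclosing circle.

46.25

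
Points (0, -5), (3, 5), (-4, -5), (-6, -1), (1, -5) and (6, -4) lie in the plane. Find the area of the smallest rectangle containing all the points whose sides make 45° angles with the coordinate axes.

127.5

In coordinates u = x + y, v = x − y the rectangle is axis-aligned; the map (x,y)→(u,v) scales areas by 2.
u-values: -5, 8, -9, -7, -4, 2; range = 8 − (-9) = 17.
v-values: 5, -2, 1, -5, 6, 10; range = 10 − (-5) = 15.
Area = (17 × 15) / 2 = 127.5.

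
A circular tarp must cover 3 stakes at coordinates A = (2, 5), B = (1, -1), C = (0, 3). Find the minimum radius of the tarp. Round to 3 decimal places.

Side lengths²: AB² = 37, AC² = 8, BC² = 17.
Since AB² = 37 ≥ 17 + 8 = 25, the angle opposite AB is not acute, so the smallest enclosing circle has AB as diameter.
Centre = midpoint of AB = (1.5, 2), r² = 37/4 = 9.25.
r = √(9.25) ≈ 3.041.

3.041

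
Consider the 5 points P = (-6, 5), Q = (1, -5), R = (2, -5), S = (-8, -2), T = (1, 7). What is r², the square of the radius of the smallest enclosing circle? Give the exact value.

15805/338

The minimum enclosing circle is determined by three boundary points: R, S, T.
Their circumcentre is (-45/26, 19/26) with r² = 15805/338.
The farthest remaining point Q is at distance² 13621/338 ≤ 15805/338.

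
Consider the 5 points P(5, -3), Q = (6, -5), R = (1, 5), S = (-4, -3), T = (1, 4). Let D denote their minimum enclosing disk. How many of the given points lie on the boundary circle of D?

A smallest enclosing disk is always determined by at most three of the input points on its boundary.
The minimum enclosing circle is determined by three boundary points: Q, R, S.
Their circumcentre is (29/18, -17/18) with r² = 5785/162.
The farthest remaining point T is at distance² 4021/162 ≤ 5785/162.
The points at distance exactly r from the centre are Q, R, S — 3 points.

3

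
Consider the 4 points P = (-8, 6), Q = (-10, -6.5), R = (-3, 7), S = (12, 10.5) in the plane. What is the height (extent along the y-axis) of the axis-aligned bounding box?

max y = 10.5, min y = -6.5, so height = 17.

17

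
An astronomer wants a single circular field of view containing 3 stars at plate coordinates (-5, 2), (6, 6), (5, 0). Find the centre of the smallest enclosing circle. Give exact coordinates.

Call the three points A, B, C in the order given.
Side lengths²: AB² = 137, AC² = 104, BC² = 37.
Since AB² = 137 < 104 + 37 = 141, the triangle is acute, so the smallest enclosing circle is the circumcircle.
Circumcentre = (35/62, 237/62), r² = 65897/1922.
Centre = (35/62, 237/62).

(35/62, 237/62)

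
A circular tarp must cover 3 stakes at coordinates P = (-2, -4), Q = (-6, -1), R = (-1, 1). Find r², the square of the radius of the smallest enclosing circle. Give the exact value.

9425/1058

Side lengths²: PQ² = 25, PR² = 26, QR² = 29.
Since QR² = 29 < 26 + 25 = 51, the triangle is acute, so the smallest enclosing circle is the circumcircle.
Circumcentre = (-139/46, -55/46), r² = 9425/1058.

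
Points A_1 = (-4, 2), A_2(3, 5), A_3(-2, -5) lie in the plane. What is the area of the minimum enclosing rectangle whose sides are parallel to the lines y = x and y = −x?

67.5

In coordinates u = x + y, v = x − y the rectangle is axis-aligned; the map (x,y)→(u,v) scales areas by 2.
u-values: -2, 8, -7; range = 8 − (-7) = 15.
v-values: -6, -2, 3; range = 3 − (-6) = 9.
Area = (15 × 9) / 2 = 67.5.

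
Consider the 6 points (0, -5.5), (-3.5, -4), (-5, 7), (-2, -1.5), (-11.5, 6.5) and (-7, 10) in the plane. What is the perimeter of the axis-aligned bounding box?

Width = max x − min x = 0 − (-11.5) = 11.5.
Height = max y − min y = 10 − (-5.5) = 15.5.
Perimeter = 2(11.5 + 15.5) = 54.

54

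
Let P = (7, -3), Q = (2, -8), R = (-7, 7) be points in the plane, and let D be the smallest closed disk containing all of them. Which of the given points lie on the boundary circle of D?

P, Q, R

Side lengths²: PQ² = 50, PR² = 296, QR² = 306.
Since QR² = 306 < 296 + 50 = 346, the triangle is acute, so the smallest enclosing circle is the circumcircle.
Circumcentre = (-1.25, 0.25), r² = 78.625.
The points at distance exactly r from the centre are P, Q, R — 3 points.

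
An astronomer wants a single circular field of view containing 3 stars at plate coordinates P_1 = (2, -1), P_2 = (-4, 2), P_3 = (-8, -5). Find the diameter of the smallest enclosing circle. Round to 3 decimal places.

10.770

Side lengths²: P_1P_2² = 45, P_1P_3² = 116, P_2P_3² = 65.
Since P_1P_3² = 116 ≥ 65 + 45 = 110, the angle opposite P_1P_3 is not acute, so the smallest enclosing circle has P_1P_3 as diameter.
Centre = midpoint of P_1P_3 = (-3, -3), r² = 116/4 = 29.
Diameter = 2r = 2√29 ≈ 10.770.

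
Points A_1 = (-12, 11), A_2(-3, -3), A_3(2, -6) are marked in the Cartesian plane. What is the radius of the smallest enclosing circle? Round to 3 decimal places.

11.011

Side lengths²: A_1A_2² = 277, A_1A_3² = 485, A_2A_3² = 34.
Since A_1A_3² = 485 ≥ 277 + 34 = 311, the angle opposite A_1A_3 is not acute, so the smallest enclosing circle has A_1A_3 as diameter.
Centre = midpoint of A_1A_3 = (-5, 2.5), r² = 485/4 = 121.25.
r = √(121.25) ≈ 11.011.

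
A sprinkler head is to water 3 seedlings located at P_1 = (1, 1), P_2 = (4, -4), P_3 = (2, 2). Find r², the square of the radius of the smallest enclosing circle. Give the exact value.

10

Side lengths²: P_1P_2² = 34, P_1P_3² = 2, P_2P_3² = 40.
Since P_2P_3² = 40 ≥ 34 + 2 = 36, the angle opposite P_2P_3 is not acute, so the smallest enclosing circle has P_2P_3 as diameter.
Centre = midpoint of P_2P_3 = (3, -1), r² = 40/4 = 10.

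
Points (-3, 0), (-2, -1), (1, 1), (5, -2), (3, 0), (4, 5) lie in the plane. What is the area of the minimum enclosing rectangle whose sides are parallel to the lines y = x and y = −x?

In coordinates u = x + y, v = x − y the rectangle is axis-aligned; the map (x,y)→(u,v) scales areas by 2.
u-values: -3, -3, 2, 3, 3, 9; range = 9 − (-3) = 12.
v-values: -3, -1, 0, 7, 3, -1; range = 7 − (-3) = 10.
Area = (12 × 10) / 2 = 60.

60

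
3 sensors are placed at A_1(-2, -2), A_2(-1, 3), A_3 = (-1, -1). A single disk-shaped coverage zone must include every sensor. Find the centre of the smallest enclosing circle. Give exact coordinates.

(-1.5, 0.5)

Side lengths²: A_1A_2² = 26, A_1A_3² = 2, A_2A_3² = 16.
Since A_1A_2² = 26 ≥ 16 + 2 = 18, the angle opposite A_1A_2 is not acute, so the smallest enclosing circle has A_1A_2 as diameter.
Centre = midpoint of A_1A_2 = (-1.5, 0.5), r² = 26/4 = 6.5.
Centre = (-1.5, 0.5).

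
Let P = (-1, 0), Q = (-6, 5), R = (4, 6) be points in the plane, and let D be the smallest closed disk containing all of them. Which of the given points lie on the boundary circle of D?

P, Q, R

Side lengths²: PQ² = 50, PR² = 61, QR² = 101.
Since QR² = 101 < 61 + 50 = 111, the triangle is acute, so the smallest enclosing circle is the circumcircle.
Circumcentre = (-21/22, 111/22), r² = 6161/242.
The points at distance exactly r from the centre are P, Q, R — 3 points.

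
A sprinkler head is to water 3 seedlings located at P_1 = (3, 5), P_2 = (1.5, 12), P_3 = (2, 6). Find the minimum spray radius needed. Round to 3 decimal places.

Side lengths²: P_1P_2² = 51.25, P_1P_3² = 2, P_2P_3² = 36.25.
Since P_1P_2² = 51.25 ≥ 36.25 + 2 = 38.25, the angle opposite P_1P_2 is not acute, so the smallest enclosing circle has P_1P_2 as diameter.
Centre = midpoint of P_1P_2 = (2.25, 8.5), r² = 51.25/4 = 12.8125.
r = √(12.8125) ≈ 3.579.

3.579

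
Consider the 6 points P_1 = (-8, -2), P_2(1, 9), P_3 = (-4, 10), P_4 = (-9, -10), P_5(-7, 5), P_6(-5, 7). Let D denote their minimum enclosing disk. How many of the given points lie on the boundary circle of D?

2

A smallest enclosing disk is always determined by at most three of the input points on its boundary.
The farthest pair is P_2–P_4 with squared distance 461. The circle on this segment as diameter has centre (-4, -0.5) and r² = 461/4 = 115.25.
Check P_1: distance² to centre = 18.25 ≤ 115.25, so it lies inside.
All remaining points lie in this disk, and no smaller disk contains both endpoints, so this is the minimum enclosing circle.
The points at distance exactly r from the centre are P_2, P_4 — 2 points.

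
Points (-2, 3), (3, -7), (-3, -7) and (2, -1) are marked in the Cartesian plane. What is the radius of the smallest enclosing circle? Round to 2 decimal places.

5.62

The minimum enclosing circle of a finite set is fixed by two of the points (as a diameter) or three (as a circumcircle).
The minimum enclosing circle is determined by three boundary points: (-2, 3), (3, -7), (-3, -7).
Their circumcentre is (0, -2.25) with r² = 31.5625.
The farthest remaining point (2, -1) is at distance² 5.5625 ≤ 31.5625.
r = √(31.5625) ≈ 5.62.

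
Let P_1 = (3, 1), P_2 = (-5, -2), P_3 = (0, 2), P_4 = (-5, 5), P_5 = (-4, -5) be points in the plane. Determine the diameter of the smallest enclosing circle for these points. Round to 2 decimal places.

A smallest enclosing disk is always determined by at most three of the input points on its boundary.
The minimum enclosing circle is determined by three boundary points: P_1, P_4, P_5.
Their circumcentre is (-91/38, 4/19) with r² = 42925/1444.
The farthest remaining point P_2 is at distance² 16857/1444 ≤ 42925/1444.
Diameter = 2r = 2√(42925/1444) ≈ 10.90.

10.90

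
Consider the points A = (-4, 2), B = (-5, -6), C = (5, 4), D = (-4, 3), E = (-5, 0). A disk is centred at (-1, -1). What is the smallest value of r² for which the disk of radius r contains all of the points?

The required radius is the distance from (-1, -1) to the farthest point.
Squared distances: 18, 41, 61, 25, 17.
Maximum is 61, attained at C.

61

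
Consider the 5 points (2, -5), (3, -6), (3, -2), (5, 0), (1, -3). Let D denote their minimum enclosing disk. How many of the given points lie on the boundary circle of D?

A smallest enclosing disk is always determined by at most three of the input points on its boundary.
The farthest pair is (3, -6)–(5, 0) with squared distance 40. The circle on this segment as diameter has centre (4, -3) and r² = 40/4 = 10.
Check (2, -5): distance² to centre = 8 ≤ 10, so it lies inside.
All remaining points lie in this disk, and no smaller disk contains both endpoints, so this is the minimum enclosing circle.
The points at distance exactly r from the centre are (3, -6), (5, 0) — 2 points.

2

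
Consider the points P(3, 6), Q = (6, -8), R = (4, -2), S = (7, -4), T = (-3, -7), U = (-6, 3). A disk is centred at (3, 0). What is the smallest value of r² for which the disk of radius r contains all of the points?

The required radius is the distance from (3, 0) to the farthest point.
Squared distances: 36, 73, 5, 32, 85, 90.
Maximum is 90, attained at U.

90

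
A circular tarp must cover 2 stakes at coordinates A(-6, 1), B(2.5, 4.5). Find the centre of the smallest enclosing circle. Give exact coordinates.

(-1.75, 2.75)

The smallest circle enclosing two points has them as diameter endpoints.
Centre = midpoint = (-1.75, 2.75); r² = |AB|²/4 = 84.5/4 = 21.125.
Centre = (-1.75, 2.75).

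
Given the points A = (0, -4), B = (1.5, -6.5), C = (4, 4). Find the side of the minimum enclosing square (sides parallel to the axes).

The bounding box has width 4 and height 10.5.
An axis-aligned square enclosing the set must have side ≥ max(width, height).
So the minimum side is max(4, 10.5) = 10.5.

10.5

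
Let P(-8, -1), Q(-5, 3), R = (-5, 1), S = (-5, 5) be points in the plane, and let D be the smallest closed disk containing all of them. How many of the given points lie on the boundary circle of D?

2

By Welzl's lemma the MEC is supported by two points (diametrically opposite) or three points (on a circumcircle).
The farthest pair is P–S with squared distance 45. The circle on this segment as diameter has centre (-6.5, 2) and r² = 45/4 = 11.25.
Check Q: distance² to centre = 3.25 ≤ 11.25, so it lies inside.
All remaining points lie in this disk, and no smaller disk contains both endpoints, so this is the minimum enclosing circle.
The points at distance exactly r from the centre are P, S — 2 points.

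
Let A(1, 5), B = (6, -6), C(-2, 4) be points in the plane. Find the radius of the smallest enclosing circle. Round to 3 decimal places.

6.403

Side lengths²: AB² = 146, AC² = 10, BC² = 164.
Since BC² = 164 ≥ 146 + 10 = 156, the angle opposite BC is not acute, so the smallest enclosing circle has BC as diameter.
Centre = midpoint of BC = (2, -1), r² = 164/4 = 41.
r = √41 ≈ 6.403.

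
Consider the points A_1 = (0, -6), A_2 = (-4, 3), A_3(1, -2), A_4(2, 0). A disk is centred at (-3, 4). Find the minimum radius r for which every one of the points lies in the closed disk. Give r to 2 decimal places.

10.44

The required radius is the distance from (-3, 4) to the farthest point.
Squared distances: 109, 2, 52, 41.
Maximum is 109, attained at A_1.
r = √109 ≈ 10.44.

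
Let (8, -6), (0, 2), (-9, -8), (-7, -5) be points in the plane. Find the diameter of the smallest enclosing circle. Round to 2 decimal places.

A smallest enclosing disk is always determined by at most three of the input points on its boundary.
The minimum enclosing circle is determined by three boundary points: (8, -6), (0, 2), (-9, -8).
Their circumcentre is (-21/38, -249/38) with r² = 53033/722.
The farthest remaining point (-7, -5) is at distance² 31753/722 ≤ 53033/722.
Diameter = 2r = 2√(53033/722) ≈ 17.14.

17.14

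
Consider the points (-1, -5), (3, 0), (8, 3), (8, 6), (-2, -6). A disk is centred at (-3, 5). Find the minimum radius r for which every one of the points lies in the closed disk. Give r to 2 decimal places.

The required radius is the distance from (-3, 5) to the farthest point.
Squared distances: 104, 61, 125, 122, 122.
Maximum is 125, attained at (8, 3).
r = √125 ≈ 11.18.

11.18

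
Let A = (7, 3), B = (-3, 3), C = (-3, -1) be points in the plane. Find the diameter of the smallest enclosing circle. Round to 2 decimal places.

10.77

Side lengths²: AB² = 100, AC² = 116, BC² = 16.
Since AC² = 116 ≥ 100 + 16 = 116, the angle opposite AC is not acute, so the smallest enclosing circle has AC as diameter.
Centre = midpoint of AC = (2, 1), r² = 116/4 = 29.
Diameter = 2r = 2√29 ≈ 10.77.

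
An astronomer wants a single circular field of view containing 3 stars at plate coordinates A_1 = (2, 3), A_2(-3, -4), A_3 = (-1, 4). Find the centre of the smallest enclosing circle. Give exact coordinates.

(-10/13, -4/13)

Side lengths²: A_1A_2² = 74, A_1A_3² = 10, A_2A_3² = 68.
Since A_1A_2² = 74 < 68 + 10 = 78, the triangle is acute, so the smallest enclosing circle is the circumcircle.
Circumcentre = (-10/13, -4/13), r² = 3145/169.
Centre = (-10/13, -4/13).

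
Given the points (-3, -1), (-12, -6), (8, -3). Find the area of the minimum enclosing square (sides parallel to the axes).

400

The bounding box has width 20 and height 5.
An axis-aligned square enclosing the set must have side ≥ max(width, height).
So the minimum side is max(20, 5) = 20.
Area = 20² = 400.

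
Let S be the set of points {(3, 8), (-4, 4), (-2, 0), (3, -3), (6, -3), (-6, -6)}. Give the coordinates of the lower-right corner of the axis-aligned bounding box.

(6, -6)

x-range [-6, 6], y-range [-6, 8].
The lower-right corner is (6, -6).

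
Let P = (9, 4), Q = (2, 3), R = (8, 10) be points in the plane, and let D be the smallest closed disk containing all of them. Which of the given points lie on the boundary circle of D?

Side lengths²: PQ² = 50, PR² = 37, QR² = 85.
Since QR² = 85 < 50 + 37 = 87, the triangle is acute, so the smallest enclosing circle is the circumcircle.
Circumcentre = (437/86, 553/86), r² = 78625/3698.
The points at distance exactly r from the centre are P, Q, R — 3 points.

P, Q, R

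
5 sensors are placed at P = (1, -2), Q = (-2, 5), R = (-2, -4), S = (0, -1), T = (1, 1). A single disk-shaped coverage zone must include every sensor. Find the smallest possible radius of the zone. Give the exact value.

A smallest enclosing disk is always determined by at most three of the input points on its boundary.
The farthest pair is Q–R with squared distance 81. The circle on this segment as diameter has centre (-2, 0.5) and r² = 81/4 = 20.25.
Check P: distance² to centre = 15.25 ≤ 20.25, so it lies inside.
All remaining points lie in this disk, and no smaller disk contains both endpoints, so this is the minimum enclosing circle.
r = √(20.25) = 4.5.

4.5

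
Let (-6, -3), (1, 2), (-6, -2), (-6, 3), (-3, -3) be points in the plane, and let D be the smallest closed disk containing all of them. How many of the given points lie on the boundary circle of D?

3

The minimum enclosing circle is determined by three boundary points: (-6, -3), (1, 2), (-6, 3).
Their circumcentre is (-20/7, 0) with r² = 925/49.
The farthest remaining point (-6, -2) is at distance² 680/49 ≤ 925/49.
The points at distance exactly r from the centre are (-6, -3), (1, 2), (-6, 3) — 3 points.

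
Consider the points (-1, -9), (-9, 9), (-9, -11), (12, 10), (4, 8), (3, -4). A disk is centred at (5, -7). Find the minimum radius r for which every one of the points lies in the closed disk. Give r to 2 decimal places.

The required radius is the distance from (5, -7) to the farthest point.
Squared distances: 40, 452, 212, 338, 226, 13.
Maximum is 452, attained at (-9, 9).
r = √452 ≈ 21.26.

21.26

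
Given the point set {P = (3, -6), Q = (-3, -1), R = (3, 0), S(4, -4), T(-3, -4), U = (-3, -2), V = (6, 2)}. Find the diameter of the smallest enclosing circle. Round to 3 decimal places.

The minimum enclosing circle of a finite set is fixed by two of the points (as a diameter) or three (as a circumcircle).
The farthest pair is T–V with squared distance 117. The circle on this segment as diameter has centre (1.5, -1) and r² = 117/4 = 29.25.
Check P: distance² to centre = 27.25 ≤ 29.25, so it lies inside.
All remaining points lie in this disk, and no smaller disk contains both endpoints, so this is the minimum enclosing circle.
Diameter = 2r = 2√(29.25) ≈ 10.817.

10.817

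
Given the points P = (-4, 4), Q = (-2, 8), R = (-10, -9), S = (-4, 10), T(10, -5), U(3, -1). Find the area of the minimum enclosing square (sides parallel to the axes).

400

The bounding box has width 20 and height 19.
An axis-aligned square enclosing the set must have side ≥ max(width, height).
So the minimum side is max(20, 19) = 20.
Area = 20² = 400.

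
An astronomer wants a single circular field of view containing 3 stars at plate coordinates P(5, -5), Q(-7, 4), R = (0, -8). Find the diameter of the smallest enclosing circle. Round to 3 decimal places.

15.001

Side lengths²: PQ² = 225, PR² = 34, QR² = 193.
Since PQ² = 225 < 193 + 34 = 227, the triangle is acute, so the smallest enclosing circle is the circumcircle.
Circumcentre = (-19/18, -31/54), r² = 82025/1458.
Diameter = 2r = 2√(82025/1458) ≈ 15.001.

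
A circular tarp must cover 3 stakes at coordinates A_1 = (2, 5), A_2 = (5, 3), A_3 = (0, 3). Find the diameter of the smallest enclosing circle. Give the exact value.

Side lengths²: A_1A_2² = 13, A_1A_3² = 8, A_2A_3² = 25.
Since A_2A_3² = 25 ≥ 13 + 8 = 21, the angle opposite A_2A_3 is not acute, so the smallest enclosing circle has A_2A_3 as diameter.
Centre = midpoint of A_2A_3 = (2.5, 3), r² = 25/4 = 6.25.
Diameter = 2r = 2√(6.25) = 5.

5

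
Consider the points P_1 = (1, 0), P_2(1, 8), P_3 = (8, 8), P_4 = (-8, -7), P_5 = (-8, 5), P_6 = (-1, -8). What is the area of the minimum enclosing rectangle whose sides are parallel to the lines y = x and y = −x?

In coordinates u = x + y, v = x − y the rectangle is axis-aligned; the map (x,y)→(u,v) scales areas by 2.
u-values: 1, 9, 16, -15, -3, -9; range = 16 − (-15) = 31.
v-values: 1, -7, 0, -1, -13, 7; range = 7 − (-13) = 20.
Area = (31 × 20) / 2 = 310.

310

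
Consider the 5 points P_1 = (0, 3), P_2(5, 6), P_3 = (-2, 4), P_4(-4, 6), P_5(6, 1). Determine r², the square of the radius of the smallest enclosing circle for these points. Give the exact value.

The minimum enclosing circle of a finite set is fixed by two of the points (as a diameter) or three (as a circumcircle).
The farthest pair is P_4–P_5 with squared distance 125. The circle on this segment as diameter has centre (1, 3.5) and r² = 125/4 = 31.25.
Check P_1: distance² to centre = 1.25 ≤ 31.25, so it lies inside.
All remaining points lie in this disk, and no smaller disk contains both endpoints, so this is the minimum enclosing circle.

31.25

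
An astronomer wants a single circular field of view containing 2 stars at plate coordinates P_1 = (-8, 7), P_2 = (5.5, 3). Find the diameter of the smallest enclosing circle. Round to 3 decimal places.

The smallest circle enclosing two points has them as diameter endpoints.
Centre = midpoint = (-1.25, 5); r² = |P_1P_2|²/4 = 198.25/4 = 49.5625.
Diameter = 2r = 2√(49.5625) ≈ 14.080.

14.080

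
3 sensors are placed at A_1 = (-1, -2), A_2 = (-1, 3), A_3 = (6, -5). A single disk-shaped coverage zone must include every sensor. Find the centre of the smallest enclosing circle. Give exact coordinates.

Side lengths²: A_1A_2² = 25, A_1A_3² = 58, A_2A_3² = 113.
Since A_2A_3² = 113 ≥ 58 + 25 = 83, the angle opposite A_2A_3 is not acute, so the smallest enclosing circle has A_2A_3 as diameter.
Centre = midpoint of A_2A_3 = (2.5, -1), r² = 113/4 = 28.25.
Centre = (2.5, -1).

(2.5, -1)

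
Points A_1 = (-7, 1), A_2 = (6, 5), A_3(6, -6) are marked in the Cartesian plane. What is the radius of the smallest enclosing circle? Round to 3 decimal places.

Side lengths²: A_1A_2² = 185, A_1A_3² = 218, A_2A_3² = 121.
Since A_1A_3² = 218 < 185 + 121 = 306, the triangle is acute, so the smallest enclosing circle is the circumcircle.
Circumcentre = (15/26, -0.5), r² = 20165/338.
r = √(20165/338) ≈ 7.724.

7.724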